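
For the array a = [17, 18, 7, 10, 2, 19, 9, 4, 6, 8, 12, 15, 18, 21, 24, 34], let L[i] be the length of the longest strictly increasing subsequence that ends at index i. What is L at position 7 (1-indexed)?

2

dp[i] = 1 + max{dp[j] : j<i, a[j]<a[i]} (or 1 if no such j):
i:      1  2  3  4  5  6  7  8  9 10 11 12 13 14 15 16
a[i]:  17 18  7 10  2 19  9  4  6  8 12 15 18 21 24 34
dp:     1  2  1  2  1  3  2  2  3  4  5  6  7  8  9 10
At index 7 the value is 2.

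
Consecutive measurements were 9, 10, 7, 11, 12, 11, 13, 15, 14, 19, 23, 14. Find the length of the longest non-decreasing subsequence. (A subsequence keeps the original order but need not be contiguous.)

8

Track the smallest tail for each achievable length (allowing ties):
9 → extends → [9]
10 → extends → [9, 10]
7 → replaces 9 → [7, 10]
11 → extends → [7, 10, 11]
12 → extends → [7, 10, 11, 12]
11 → replaces 12 → [7, 10, 11, 11]
13 → extends → [7, 10, 11, 11, 13]
15 → extends → [7, 10, 11, 11, 13, 15]
14 → replaces 15 → [7, 10, 11, 11, 13, 14]
19 → extends → [7, 10, 11, 11, 13, 14, 19]
23 → extends → [7, 10, 11, 11, 13, 14, 19, 23]
14 → replaces 19 → [7, 10, 11, 11, 13, 14, 14, 23]
Eight tails, so the longest non-decreasing subsequence has length 8 (e.g. 9, 10, 11, 12, 13, 15, 19, 23).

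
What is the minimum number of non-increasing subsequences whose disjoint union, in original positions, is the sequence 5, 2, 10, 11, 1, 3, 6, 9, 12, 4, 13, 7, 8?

Place each on the leftmost legal pile:
5 → new pile 1 (tops now [5])
2 → pile 1 (tops now [2])
10 → new pile 2 (tops now [2, 10])
11 → new pile 3 (tops now [2, 10, 11])
1 → pile 1 (tops now [1, 10, 11])
3 → pile 2 (tops now [1, 3, 11])
6 → pile 3 (tops now [1, 3, 6])
9 → new pile 4 (tops now [1, 3, 6, 9])
12 → new pile 5 (tops now [1, 3, 6, 9, 12])
4 → pile 3 (tops now [1, 3, 4, 9, 12])
13 → new pile 6 (tops now [1, 3, 4, 9, 12, 13])
7 → pile 4 (tops now [1, 3, 4, 7, 12, 13])
8 → pile 5 (tops now [1, 3, 4, 7, 8, 13])
Six piles.

6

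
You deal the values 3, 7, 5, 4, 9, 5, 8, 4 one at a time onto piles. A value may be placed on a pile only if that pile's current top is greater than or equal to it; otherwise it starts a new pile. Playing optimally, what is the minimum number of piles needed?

4

Place each on the leftmost legal pile:
3 → new pile 1 (tops now [3])
7 → new pile 2 (tops now [3, 7])
5 → pile 2 (tops now [3, 5])
4 → pile 2 (tops now [3, 4])
9 → new pile 3 (tops now [3, 4, 9])
5 → pile 3 (tops now [3, 4, 5])
8 → new pile 4 (tops now [3, 4, 5, 8])
4 → pile 2 (tops now [3, 4, 5, 8])
Four piles.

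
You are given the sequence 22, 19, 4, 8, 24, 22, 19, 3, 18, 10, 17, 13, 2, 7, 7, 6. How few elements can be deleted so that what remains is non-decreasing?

12

Fewest deletions = n − (longest non-decreasing subsequence).
i:      1  2  3  4  5  6  7  8  9 10 11 12 13 14 15 16
a[i]:  22 19  4  8 24 22 19  3 18 10 17 13  2  7  7  6
dp:     1  1  1  2  3  3  3  1  3  3  4  4  1  2  3  2
max dp = 4, so deletions = 16 − 4 = 12.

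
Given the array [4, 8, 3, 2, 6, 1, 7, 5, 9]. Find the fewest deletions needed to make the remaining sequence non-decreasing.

Fewest deletions = n − (longest non-decreasing subsequence).
Patience tails:
4 → extends → [4]
8 → extends → [4, 8]
3 → replaces 4 → [3, 8]
2 → replaces 3 → [2, 8]
6 → replaces 8 → [2, 6]
1 → replaces 2 → [1, 6]
7 → extends → [1, 6, 7]
5 → replaces 6 → [1, 5, 7]
9 → extends → [1, 5, 7, 9]
Longest non-decreasing subsequence has length 4, so deletions = 9 − 4 = 5.

5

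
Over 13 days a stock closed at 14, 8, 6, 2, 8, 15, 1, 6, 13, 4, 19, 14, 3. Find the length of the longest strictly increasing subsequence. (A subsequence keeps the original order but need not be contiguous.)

Let dp[i] be the length of the longest such subsequence ending at index i:
i:      1  2  3  4  5  6  7  8  9 10 11 12 13
a[i]:  14  8  6  2  8 15  1  6 13  4 19 14  3
dp:     1  1  1  1  2  3  1  2  3  2  4  4  2
Maximum dp value is 4.

4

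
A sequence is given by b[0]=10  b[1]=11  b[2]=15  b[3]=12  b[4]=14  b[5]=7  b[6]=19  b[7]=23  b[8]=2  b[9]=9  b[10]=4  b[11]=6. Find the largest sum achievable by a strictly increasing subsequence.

Let S[i] be the best sum of a strictly increasing subsequence ending at i:
i:      0  1  2  3  4  5  6  7  8  9 10 11
b[i]:  10 11 15 12 14  7 19 23  2  9  4  6
S:     10 21 36 33 47  7 66 89  2 16  6 12
Maximum is 89 (e.g. 10 + 11 + 12 + 14 + 19 + 23).

89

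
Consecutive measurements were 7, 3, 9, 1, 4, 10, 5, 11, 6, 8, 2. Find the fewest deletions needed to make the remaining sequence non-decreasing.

6

Fewest deletions = n − (longest non-decreasing subsequence).
i:      1  2  3  4  5  6  7  8  9 10 11
a[i]:   7  3  9  1  4 10  5 11  6  8  2
dp:     1  1  2  1  2  3  3  4  4  5  2
max dp = 5, so deletions = 11 − 5 = 6.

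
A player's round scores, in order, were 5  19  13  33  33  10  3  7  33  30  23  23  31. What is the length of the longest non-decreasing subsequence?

5

Track the smallest tail for each achievable length (allowing ties):
5 → extends → [5]
19 → extends → [5, 19]
13 → replaces 19 → [5, 13]
33 → extends → [5, 13, 33]
33 → extends → [5, 13, 33, 33]
10 → replaces 13 → [5, 10, 33, 33]
3 → replaces 5 → [3, 10, 33, 33]
7 → replaces 10 → [3, 7, 33, 33]
33 → extends → [3, 7, 33, 33, 33]
30 → replaces 33 → [3, 7, 30, 33, 33]
23 → replaces 30 → [3, 7, 23, 33, 33]
23 → replaces 33 → [3, 7, 23, 23, 33]
31 → replaces 33 → [3, 7, 23, 23, 31]
Five tails, so the longest non-decreasing subsequence has length 5 (e.g. 5, 19, 33, 33, 33).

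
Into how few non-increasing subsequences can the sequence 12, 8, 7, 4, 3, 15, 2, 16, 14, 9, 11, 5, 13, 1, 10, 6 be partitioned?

Place each on the leftmost legal pile:
12 → new pile 1 (tops now [12])
8 → pile 1 (tops now [8])
7 → pile 1 (tops now [7])
4 → pile 1 (tops now [4])
3 → pile 1 (tops now [3])
15 → new pile 2 (tops now [3, 15])
2 → pile 1 (tops now [2, 15])
16 → new pile 3 (tops now [2, 15, 16])
14 → pile 2 (tops now [2, 14, 16])
9 → pile 2 (tops now [2, 9, 16])
11 → pile 3 (tops now [2, 9, 11])
5 → pile 2 (tops now [2, 5, 11])
13 → new pile 4 (tops now [2, 5, 11, 13])
1 → pile 1 (tops now [1, 5, 11, 13])
10 → pile 3 (tops now [1, 5, 10, 13])
6 → pile 3 (tops now [1, 5, 6, 13])
Four piles.

4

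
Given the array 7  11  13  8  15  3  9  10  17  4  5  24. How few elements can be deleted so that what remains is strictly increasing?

Fewest deletions = n − (longest strictly increasing subsequence).
Patience tails:
7 → extends → [7]
11 → extends → [7, 11]
13 → extends → [7, 11, 13]
8 → replaces 11 → [7, 8, 13]
15 → extends → [7, 8, 13, 15]
3 → replaces 7 → [3, 8, 13, 15]
9 → replaces 13 → [3, 8, 9, 15]
10 → replaces 15 → [3, 8, 9, 10]
17 → extends → [3, 8, 9, 10, 17]
4 → replaces 8 → [3, 4, 9, 10, 17]
5 → replaces 9 → [3, 4, 5, 10, 17]
24 → extends → [3, 4, 5, 10, 17, 24]
Longest strictly increasing subsequence has length 6, so deletions = 12 − 6 = 6.

6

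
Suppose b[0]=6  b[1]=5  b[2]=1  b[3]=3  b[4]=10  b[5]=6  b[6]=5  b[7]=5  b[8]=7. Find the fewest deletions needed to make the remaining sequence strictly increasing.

Fewest deletions = n − (longest strictly increasing subsequence).
Patience tails:
6 → extends → [6]
5 → replaces 6 → [5]
1 → replaces 5 → [1]
3 → extends → [1, 3]
10 → extends → [1, 3, 10]
6 → replaces 10 → [1, 3, 6]
5 → replaces 6 → [1, 3, 5]
5 → already a tail → [1, 3, 5]
7 → extends → [1, 3, 5, 7]
Longest strictly increasing subsequence has length 4, so deletions = 9 − 4 = 5.

5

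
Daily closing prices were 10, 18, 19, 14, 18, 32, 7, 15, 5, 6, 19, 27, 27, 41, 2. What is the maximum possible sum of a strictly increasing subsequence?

Let S[i] be the best sum of a strictly increasing subsequence ending at i:
i:       1   2   3   4   5   6   7   8   9  10  11  12  13  14  15
a[i]:   10  18  19  14  18  32   7  15   5   6  19  27  27  41   2
S:      10  28  47  24  42  79   7  39   5  11  61  88  88 129   2
Maximum is 129 (e.g. 10 + 14 + 18 + 19 + 27 + 41).

129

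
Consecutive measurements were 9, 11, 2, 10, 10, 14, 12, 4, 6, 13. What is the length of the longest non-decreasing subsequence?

Let dp[i] be the length of the longest such subsequence ending at index i:
i:      1  2  3  4  5  6  7  8  9 10
a[i]:   9 11  2 10 10 14 12  4  6 13
dp:     1  2  1  2  3  4  4  2  3  5
Maximum dp value is 5.

5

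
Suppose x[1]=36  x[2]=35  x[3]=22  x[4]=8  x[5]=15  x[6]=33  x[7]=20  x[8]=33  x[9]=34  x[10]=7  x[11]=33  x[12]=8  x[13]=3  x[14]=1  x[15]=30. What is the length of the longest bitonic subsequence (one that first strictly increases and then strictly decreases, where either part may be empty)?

inc[i] = longest strictly increasing subsequence ending at i; dec[i] = longest strictly decreasing subsequence starting at i:
i:      1  2  3  4  5  6  7  8  9 10 11 12 13 14 15
x[i]:  36 35 22  8 15 33 20 33 34  7 33  8  3  1 30
inc:    1  1  1  1  2  3  3  4  5  1  4  2  1  1  4
dec:    7  6  5  4  4  5  4  4  5  3  4  3  2  1  1
Best peak at i=9 (value 34): inc=5, dec=5, length 5+5−1 = 9.

9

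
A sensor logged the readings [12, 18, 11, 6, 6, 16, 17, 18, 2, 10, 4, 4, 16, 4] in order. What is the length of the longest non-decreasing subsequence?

Track the smallest tail for each achievable length (allowing ties):
12 → extends → [12]
18 → extends → [12, 18]
11 → replaces 12 → [11, 18]
6 → replaces 11 → [6, 18]
6 → replaces 18 → [6, 6]
16 → extends → [6, 6, 16]
17 → extends → [6, 6, 16, 17]
18 → extends → [6, 6, 16, 17, 18]
2 → replaces 6 → [2, 6, 16, 17, 18]
10 → replaces 16 → [2, 6, 10, 17, 18]
4 → replaces 6 → [2, 4, 10, 17, 18]
4 → replaces 10 → [2, 4, 4, 17, 18]
16 → replaces 17 → [2, 4, 4, 16, 18]
4 → replaces 16 → [2, 4, 4, 4, 18]
Five tails, so the longest non-decreasing subsequence has length 5 (e.g. 6, 6, 16, 17, 18).

5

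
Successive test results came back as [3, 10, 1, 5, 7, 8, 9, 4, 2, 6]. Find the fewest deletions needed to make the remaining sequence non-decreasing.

Fewest deletions = n − (longest non-decreasing subsequence).
Patience tails:
3 → extends → [3]
10 → extends → [3, 10]
1 → replaces 3 → [1, 10]
5 → replaces 10 → [1, 5]
7 → extends → [1, 5, 7]
8 → extends → [1, 5, 7, 8]
9 → extends → [1, 5, 7, 8, 9]
4 → replaces 5 → [1, 4, 7, 8, 9]
2 → replaces 4 → [1, 2, 7, 8, 9]
6 → replaces 7 → [1, 2, 6, 8, 9]
Longest non-decreasing subsequence has length 5, so deletions = 10 − 5 = 5.

5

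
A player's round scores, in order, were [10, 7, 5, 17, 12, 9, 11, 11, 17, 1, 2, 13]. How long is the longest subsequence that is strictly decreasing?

Negate each value so 'decreasing' becomes 'increasing', then run patience tails on the negated sequence:
-10 → extends → [-10]
-7 → extends → [-10, -7]
-5 → extends → [-10, -7, -5]
-17 → replaces -10 → [-17, -7, -5]
-12 → replaces -7 → [-17, -12, -5]
-9 → replaces -5 → [-17, -12, -9]
-11 → replaces -9 → [-17, -12, -11]
-11 → already a tail → [-17, -12, -11]
-17 → already a tail → [-17, -12, -11]
-1 → extends → [-17, -12, -11, -1]
-2 → replaces -1 → [-17, -12, -11, -2]
-13 → replaces -12 → [-17, -13, -11, -2]
Four tails, so the longest strictly decreasing subsequence of the original has length 4.

4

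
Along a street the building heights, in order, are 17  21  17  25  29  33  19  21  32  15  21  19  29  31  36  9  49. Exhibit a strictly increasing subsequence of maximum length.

Patience tails give the LIS length; then backtrack through the dp parents:
17 → extends → [17]
21 → extends → [17, 21]
17 → already a tail → [17, 21]
25 → extends → [17, 21, 25]
29 → extends → [17, 21, 25, 29]
33 → extends → [17, 21, 25, 29, 33]
19 → replaces 21 → [17, 19, 25, 29, 33]
21 → replaces 25 → [17, 19, 21, 29, 33]
32 → replaces 33 → [17, 19, 21, 29, 32]
15 → replaces 17 → [15, 19, 21, 29, 32]
21 → already a tail → [15, 19, 21, 29, 32]
19 → already a tail → [15, 19, 21, 29, 32]
29 → already a tail → [15, 19, 21, 29, 32]
31 → replaces 32 → [15, 19, 21, 29, 31]
36 → extends → [15, 19, 21, 29, 31, 36]
9 → replaces 15 → [9, 19, 21, 29, 31, 36]
49 → extends → [9, 19, 21, 29, 31, 36, 49]
Length 7; one witness is 17, 21, 25, 29, 33, 36, 49.

17, 21, 25, 29, 33, 36, 49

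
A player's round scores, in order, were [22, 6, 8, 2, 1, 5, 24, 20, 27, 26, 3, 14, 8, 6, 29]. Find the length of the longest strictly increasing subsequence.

Track the smallest tail for each achievable length (strict):
22 → extends → [22]
6 → replaces 22 → [6]
8 → extends → [6, 8]
2 → replaces 6 → [2, 8]
1 → replaces 2 → [1, 8]
5 → replaces 8 → [1, 5]
24 → extends → [1, 5, 24]
20 → replaces 24 → [1, 5, 20]
27 → extends → [1, 5, 20, 27]
26 → replaces 27 → [1, 5, 20, 26]
3 → replaces 5 → [1, 3, 20, 26]
14 → replaces 20 → [1, 3, 14, 26]
8 → replaces 14 → [1, 3, 8, 26]
6 → replaces 8 → [1, 3, 6, 26]
29 → extends → [1, 3, 6, 26, 29]
Five tails, so the longest strictly increasing subsequence has length 5 (e.g. 6, 8, 24, 27, 29).

5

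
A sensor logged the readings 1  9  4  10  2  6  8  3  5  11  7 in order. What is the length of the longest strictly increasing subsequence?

5

Let dp[i] be the length of the longest such subsequence ending at index i:
i:      1  2  3  4  5  6  7  8  9 10 11
a[i]:   1  9  4 10  2  6  8  3  5 11  7
dp:     1  2  2  3  2  3  4  3  4  5  5
Maximum dp value is 5.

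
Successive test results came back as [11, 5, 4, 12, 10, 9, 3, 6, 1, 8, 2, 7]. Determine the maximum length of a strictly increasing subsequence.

3

Track the smallest tail for each achievable length (strict):
11 → extends → [11]
5 → replaces 11 → [5]
4 → replaces 5 → [4]
12 → extends → [4, 12]
10 → replaces 12 → [4, 10]
9 → replaces 10 → [4, 9]
3 → replaces 4 → [3, 9]
6 → replaces 9 → [3, 6]
1 → replaces 3 → [1, 6]
8 → extends → [1, 6, 8]
2 → replaces 6 → [1, 2, 8]
7 → replaces 8 → [1, 2, 7]
Three tails, so the longest strictly increasing subsequence has length 3 (e.g. 5, 6, 8).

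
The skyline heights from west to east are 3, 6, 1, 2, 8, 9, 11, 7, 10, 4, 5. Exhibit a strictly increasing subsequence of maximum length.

Patience tails give the LIS length; then backtrack through the dp parents:
3 → extends → [3]
6 → extends → [3, 6]
1 → replaces 3 → [1, 6]
2 → replaces 6 → [1, 2]
8 → extends → [1, 2, 8]
9 → extends → [1, 2, 8, 9]
11 → extends → [1, 2, 8, 9, 11]
7 → replaces 8 → [1, 2, 7, 9, 11]
10 → replaces 11 → [1, 2, 7, 9, 10]
4 → replaces 7 → [1, 2, 4, 9, 10]
5 → replaces 9 → [1, 2, 4, 5, 10]
Length 5; one witness is 3, 6, 8, 9, 11.

3, 6, 8, 9, 11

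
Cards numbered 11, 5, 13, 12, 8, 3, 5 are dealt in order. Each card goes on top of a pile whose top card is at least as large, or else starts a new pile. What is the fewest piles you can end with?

Place each on the leftmost legal pile:
11 → new pile 1 (tops now [11])
5 → pile 1 (tops now [5])
13 → new pile 2 (tops now [5, 13])
12 → pile 2 (tops now [5, 12])
8 → pile 2 (tops now [5, 8])
3 → pile 1 (tops now [3, 8])
5 → pile 2 (tops now [3, 5])
Two piles.

2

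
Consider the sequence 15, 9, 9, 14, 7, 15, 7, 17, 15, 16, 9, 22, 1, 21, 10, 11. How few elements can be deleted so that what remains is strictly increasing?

Fewest deletions = n − (longest strictly increasing subsequence).
i:      1  2  3  4  5  6  7  8  9 10 11 12 13 14 15 16
a[i]:  15  9  9 14  7 15  7 17 15 16  9 22  1 21 10 11
dp:     1  1  1  2  1  3  1  4  3  4  2  5  1  5  3  4
max dp = 5, so deletions = 16 − 5 = 11.

11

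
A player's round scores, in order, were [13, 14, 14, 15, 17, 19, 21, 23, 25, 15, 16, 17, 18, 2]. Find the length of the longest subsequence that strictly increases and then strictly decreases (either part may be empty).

10

inc[i] = longest strictly increasing subsequence ending at i; dec[i] = longest strictly decreasing subsequence starting at i:
i:      1  2  3  4  5  6  7  8  9 10 11 12 13 14
a[i]:  13 14 14 15 17 19 21 23 25 15 16 17 18  2
inc:    1  2  2  3  4  5  6  7  8  3  4  5  6  1
dec:    2  2  2  2  3  3  3  3  3  2  2  2  2  1
Best peak at i=9 (value 25): inc=8, dec=3, length 8+3−1 = 10.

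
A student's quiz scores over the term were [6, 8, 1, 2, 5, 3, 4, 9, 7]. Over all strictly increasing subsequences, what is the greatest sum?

Let S[i] be the best sum of a strictly increasing subsequence ending at i:
i:      1  2  3  4  5  6  7  8  9
a[i]:   6  8  1  2  5  3  4  9  7
S:      6 14  1  3  8  6 10 23 17
Maximum is 23 (e.g. 6 + 8 + 9).

23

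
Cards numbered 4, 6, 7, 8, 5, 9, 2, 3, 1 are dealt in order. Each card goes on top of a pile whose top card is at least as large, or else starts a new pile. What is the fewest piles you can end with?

Place each on the leftmost legal pile:
4 → new pile 1 (tops now [4])
6 → new pile 2 (tops now [4, 6])
7 → new pile 3 (tops now [4, 6, 7])
8 → new pile 4 (tops now [4, 6, 7, 8])
5 → pile 2 (tops now [4, 5, 7, 8])
9 → new pile 5 (tops now [4, 5, 7, 8, 9])
2 → pile 1 (tops now [2, 5, 7, 8, 9])
3 → pile 2 (tops now [2, 3, 7, 8, 9])
1 → pile 1 (tops now [1, 3, 7, 8, 9])
Five piles.

5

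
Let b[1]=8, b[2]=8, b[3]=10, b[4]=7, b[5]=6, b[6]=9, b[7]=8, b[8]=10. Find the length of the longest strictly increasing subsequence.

Track the smallest tail for each achievable length (strict):
8 → extends → [8]
8 → already a tail → [8]
10 → extends → [8, 10]
7 → replaces 8 → [7, 10]
6 → replaces 7 → [6, 10]
9 → replaces 10 → [6, 9]
8 → replaces 9 → [6, 8]
10 → extends → [6, 8, 10]
Three tails, so the longest strictly increasing subsequence has length 3 (e.g. 8, 9, 10).

3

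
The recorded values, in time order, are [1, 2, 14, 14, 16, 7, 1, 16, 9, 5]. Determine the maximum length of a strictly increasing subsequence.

4

Track the smallest tail for each achievable length (strict):
1 → extends → [1]
2 → extends → [1, 2]
14 → extends → [1, 2, 14]
14 → already a tail → [1, 2, 14]
16 → extends → [1, 2, 14, 16]
7 → replaces 14 → [1, 2, 7, 16]
1 → already a tail → [1, 2, 7, 16]
16 → already a tail → [1, 2, 7, 16]
9 → replaces 16 → [1, 2, 7, 9]
5 → replaces 7 → [1, 2, 5, 9]
Four tails, so the longest strictly increasing subsequence has length 4 (e.g. 1, 2, 14, 16).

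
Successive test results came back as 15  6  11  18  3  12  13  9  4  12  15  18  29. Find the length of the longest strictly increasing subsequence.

7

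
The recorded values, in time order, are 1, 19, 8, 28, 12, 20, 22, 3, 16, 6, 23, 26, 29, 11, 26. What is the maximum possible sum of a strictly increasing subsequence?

141

Let S[i] be the best sum of a strictly increasing subsequence ending at i:
i:       1   2   3   4   5   6   7   8   9  10  11  12  13  14  15
a[i]:    1  19   8  28  12  20  22   3  16   6  23  26  29  11  26
S:       1  20   9  48  21  41  63   4  37  10  86 112 141  21 112
Maximum is 141 (e.g. 1 + 8 + 12 + 20 + 22 + 23 + 26 + 29).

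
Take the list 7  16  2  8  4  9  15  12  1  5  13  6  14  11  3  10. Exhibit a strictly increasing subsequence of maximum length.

7, 8, 9, 12, 13, 14

Patience tails give the LIS length; then backtrack through the dp parents:
7 → extends → [7]
16 → extends → [7, 16]
2 → replaces 7 → [2, 16]
8 → replaces 16 → [2, 8]
4 → replaces 8 → [2, 4]
9 → extends → [2, 4, 9]
15 → extends → [2, 4, 9, 15]
12 → replaces 15 → [2, 4, 9, 12]
1 → replaces 2 → [1, 4, 9, 12]
5 → replaces 9 → [1, 4, 5, 12]
13 → extends → [1, 4, 5, 12, 13]
6 → replaces 12 → [1, 4, 5, 6, 13]
14 → extends → [1, 4, 5, 6, 13, 14]
11 → replaces 13 → [1, 4, 5, 6, 11, 14]
3 → replaces 4 → [1, 3, 5, 6, 11, 14]
10 → replaces 11 → [1, 3, 5, 6, 10, 14]
Length 6; one witness is 7, 8, 9, 12, 13, 14.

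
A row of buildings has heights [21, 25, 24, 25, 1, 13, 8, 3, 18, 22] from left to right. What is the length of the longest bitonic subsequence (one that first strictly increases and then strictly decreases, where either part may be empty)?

inc[i] = longest strictly increasing subsequence ending at i; dec[i] = longest strictly decreasing subsequence starting at i:
i:      1  2  3  4  5  6  7  8  9 10
a[i]:  21 25 24 25  1 13  8  3 18 22
inc:    1  2  2  3  1  2  2  2  3  4
dec:    4  5  4  4  1  3  2  1  1  1
Best peak at i=2 (value 25): inc=2, dec=5, length 2+5−1 = 6.

6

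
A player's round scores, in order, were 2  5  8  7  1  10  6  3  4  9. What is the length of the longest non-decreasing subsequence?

4

Track the smallest tail for each achievable length (allowing ties):
2 → extends → [2]
5 → extends → [2, 5]
8 → extends → [2, 5, 8]
7 → replaces 8 → [2, 5, 7]
1 → replaces 2 → [1, 5, 7]
10 → extends → [1, 5, 7, 10]
6 → replaces 7 → [1, 5, 6, 10]
3 → replaces 5 → [1, 3, 6, 10]
4 → replaces 6 → [1, 3, 4, 10]
9 → replaces 10 → [1, 3, 4, 9]
Four tails, so the longest non-decreasing subsequence has length 4 (e.g. 2, 5, 8, 10).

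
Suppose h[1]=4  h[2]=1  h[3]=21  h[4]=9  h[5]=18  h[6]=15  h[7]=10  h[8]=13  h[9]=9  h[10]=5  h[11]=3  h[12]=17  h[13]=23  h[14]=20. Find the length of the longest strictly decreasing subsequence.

Negate each value so 'decreasing' becomes 'increasing', then run patience tails on the negated sequence:
-4 → extends → [-4]
-1 → extends → [-4, -1]
-21 → replaces -4 → [-21, -1]
-9 → replaces -1 → [-21, -9]
-18 → replaces -9 → [-21, -18]
-15 → extends → [-21, -18, -15]
-10 → extends → [-21, -18, -15, -10]
-13 → replaces -10 → [-21, -18, -15, -13]
-9 → extends → [-21, -18, -15, -13, -9]
-5 → extends → [-21, -18, -15, -13, -9, -5]
-3 → extends → [-21, -18, -15, -13, -9, -5, -3]
-17 → replaces -15 → [-21, -18, -17, -13, -9, -5, -3]
-23 → replaces -21 → [-23, -18, -17, -13, -9, -5, -3]
-20 → replaces -18 → [-23, -20, -17, -13, -9, -5, -3]
Seven tails, so the longest strictly decreasing subsequence of the original has length 7.

7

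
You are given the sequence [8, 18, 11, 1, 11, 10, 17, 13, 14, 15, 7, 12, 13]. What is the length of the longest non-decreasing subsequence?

Track the smallest tail for each achievable length (allowing ties):
8 → extends → [8]
18 → extends → [8, 18]
11 → replaces 18 → [8, 11]
1 → replaces 8 → [1, 11]
11 → extends → [1, 11, 11]
10 → replaces 11 → [1, 10, 11]
17 → extends → [1, 10, 11, 17]
13 → replaces 17 → [1, 10, 11, 13]
14 → extends → [1, 10, 11, 13, 14]
15 → extends → [1, 10, 11, 13, 14, 15]
7 → replaces 10 → [1, 7, 11, 13, 14, 15]
12 → replaces 13 → [1, 7, 11, 12, 14, 15]
13 → replaces 14 → [1, 7, 11, 12, 13, 15]
Six tails, so the longest non-decreasing subsequence has length 6 (e.g. 8, 11, 11, 13, 14, 15).

6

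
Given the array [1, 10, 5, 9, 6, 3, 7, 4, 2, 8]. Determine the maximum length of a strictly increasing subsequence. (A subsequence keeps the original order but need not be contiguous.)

5

Let dp[i] be the length of the longest such subsequence ending at index i:
i:      1  2  3  4  5  6  7  8  9 10
a[i]:   1 10  5  9  6  3  7  4  2  8
dp:     1  2  2  3  3  2  4  3  2  5
Maximum dp value is 5.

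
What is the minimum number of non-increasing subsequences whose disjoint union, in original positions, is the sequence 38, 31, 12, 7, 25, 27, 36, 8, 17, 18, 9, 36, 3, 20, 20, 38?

Place each on the leftmost legal pile:
38 → new pile 1 (tops now [38])
31 → pile 1 (tops now [31])
12 → pile 1 (tops now [12])
7 → pile 1 (tops now [7])
25 → new pile 2 (tops now [7, 25])
27 → new pile 3 (tops now [7, 25, 27])
36 → new pile 4 (tops now [7, 25, 27, 36])
8 → pile 2 (tops now [7, 8, 27, 36])
17 → pile 3 (tops now [7, 8, 17, 36])
18 → pile 4 (tops now [7, 8, 17, 18])
9 → pile 3 (tops now [7, 8, 9, 18])
36 → new pile 5 (tops now [7, 8, 9, 18, 36])
3 → pile 1 (tops now [3, 8, 9, 18, 36])
20 → pile 5 (tops now [3, 8, 9, 18, 20])
20 → pile 5 (tops now [3, 8, 9, 18, 20])
38 → new pile 6 (tops now [3, 8, 9, 18, 20, 38])
Six piles.

6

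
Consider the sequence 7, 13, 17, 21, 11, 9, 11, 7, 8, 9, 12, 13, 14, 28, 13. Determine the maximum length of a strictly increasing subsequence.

Track the smallest tail for each achievable length (strict):
7 → extends → [7]
13 → extends → [7, 13]
17 → extends → [7, 13, 17]
21 → extends → [7, 13, 17, 21]
11 → replaces 13 → [7, 11, 17, 21]
9 → replaces 11 → [7, 9, 17, 21]
11 → replaces 17 → [7, 9, 11, 21]
7 → already a tail → [7, 9, 11, 21]
8 → replaces 9 → [7, 8, 11, 21]
9 → replaces 11 → [7, 8, 9, 21]
12 → replaces 21 → [7, 8, 9, 12]
13 → extends → [7, 8, 9, 12, 13]
14 → extends → [7, 8, 9, 12, 13, 14]
28 → extends → [7, 8, 9, 12, 13, 14, 28]
13 → already a tail → [7, 8, 9, 12, 13, 14, 28]
Seven tails, so the longest strictly increasing subsequence has length 7 (e.g. 7, 9, 11, 12, 13, 14, 28).

7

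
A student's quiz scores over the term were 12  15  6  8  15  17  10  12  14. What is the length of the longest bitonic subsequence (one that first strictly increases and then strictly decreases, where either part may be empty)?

5

inc[i] = longest strictly increasing subsequence ending at i; dec[i] = longest strictly decreasing subsequence starting at i:
i:      1  2  3  4  5  6  7  8  9
a[i]:  12 15  6  8 15 17 10 12 14
inc:    1  2  1  2  3  4  3  4  5
dec:    2  2  1  1  2  2  1  1  1
Best peak at i=6 (value 17): inc=4, dec=2, length 4+2−1 = 5.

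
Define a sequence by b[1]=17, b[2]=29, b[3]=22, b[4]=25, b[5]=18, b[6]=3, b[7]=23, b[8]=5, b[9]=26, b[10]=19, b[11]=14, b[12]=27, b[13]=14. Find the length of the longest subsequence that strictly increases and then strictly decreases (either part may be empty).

inc[i] = longest strictly increasing subsequence ending at i; dec[i] = longest strictly decreasing subsequence starting at i:
i:      1  2  3  4  5  6  7  8  9 10 11 12 13
b[i]:  17 29 22 25 18  3 23  5 26 19 14 27 14
inc:    1  2  2  3  2  1  3  2  4  3  3  5  3
dec:    2  5  3  4  2  1  3  1  3  2  1  2  1
Best peak at i=2 (value 29): inc=2, dec=5, length 2+5−1 = 6.

6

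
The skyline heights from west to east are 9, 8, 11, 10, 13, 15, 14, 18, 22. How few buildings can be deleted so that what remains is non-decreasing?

3

Fewest deletions = n − (longest non-decreasing subsequence).
Patience tails:
9 → extends → [9]
8 → replaces 9 → [8]
11 → extends → [8, 11]
10 → replaces 11 → [8, 10]
13 → extends → [8, 10, 13]
15 → extends → [8, 10, 13, 15]
14 → replaces 15 → [8, 10, 13, 14]
18 → extends → [8, 10, 13, 14, 18]
22 → extends → [8, 10, 13, 14, 18, 22]
Longest non-decreasing subsequence has length 6, so deletions = 9 − 6 = 3.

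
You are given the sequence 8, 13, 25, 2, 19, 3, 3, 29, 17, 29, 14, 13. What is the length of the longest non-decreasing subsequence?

5

Let dp[i] be the length of the longest such subsequence ending at index i:
i:      1  2  3  4  5  6  7  8  9 10 11 12
a[i]:   8 13 25  2 19  3  3 29 17 29 14 13
dp:     1  2  3  1  3  2  3  4  4  5  4  4
Maximum dp value is 5.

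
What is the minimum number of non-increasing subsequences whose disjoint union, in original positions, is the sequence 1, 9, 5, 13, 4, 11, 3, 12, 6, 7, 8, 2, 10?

6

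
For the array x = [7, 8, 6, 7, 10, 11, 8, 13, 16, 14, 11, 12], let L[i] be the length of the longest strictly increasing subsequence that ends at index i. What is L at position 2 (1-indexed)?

2

dp[i] = 1 + max{dp[j] : j<i, x[j]<x[i]} (or 1 if no such j):
i:      1  2  3  4  5  6  7  8  9 10 11 12
x[i]:   7  8  6  7 10 11  8 13 16 14 11 12
dp:     1  2  1  2  3  4  3  5  6  6  4  5
At index 2 the value is 2.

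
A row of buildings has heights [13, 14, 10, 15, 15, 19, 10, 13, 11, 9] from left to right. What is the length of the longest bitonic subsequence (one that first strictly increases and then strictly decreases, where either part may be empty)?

inc[i] = longest strictly increasing subsequence ending at i; dec[i] = longest strictly decreasing subsequence starting at i:
i:      1  2  3  4  5  6  7  8  9 10
a[i]:  13 14 10 15 15 19 10 13 11  9
inc:    1  2  1  3  3  4  1  2  2  1
dec:    3  4  2  4  4  4  2  3  2  1
Best peak at i=6 (value 19): inc=4, dec=4, length 4+4−1 = 7.

7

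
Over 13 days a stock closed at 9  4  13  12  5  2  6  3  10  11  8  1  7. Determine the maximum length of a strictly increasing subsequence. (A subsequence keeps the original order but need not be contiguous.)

5

Track the smallest tail for each achievable length (strict):
9 → extends → [9]
4 → replaces 9 → [4]
13 → extends → [4, 13]
12 → replaces 13 → [4, 12]
5 → replaces 12 → [4, 5]
2 → replaces 4 → [2, 5]
6 → extends → [2, 5, 6]
3 → replaces 5 → [2, 3, 6]
10 → extends → [2, 3, 6, 10]
11 → extends → [2, 3, 6, 10, 11]
8 → replaces 10 → [2, 3, 6, 8, 11]
1 → replaces 2 → [1, 3, 6, 8, 11]
7 → replaces 8 → [1, 3, 6, 7, 11]
Five tails, so the longest strictly increasing subsequence has length 5 (e.g. 4, 5, 6, 10, 11).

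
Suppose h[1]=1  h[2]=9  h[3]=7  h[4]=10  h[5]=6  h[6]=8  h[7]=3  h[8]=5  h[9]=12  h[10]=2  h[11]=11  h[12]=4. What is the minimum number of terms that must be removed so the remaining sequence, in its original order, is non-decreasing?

8

Fewest deletions = n − (longest non-decreasing subsequence).
i:      1  2  3  4  5  6  7  8  9 10 11 12
h[i]:   1  9  7 10  6  8  3  5 12  2 11  4
dp:     1  2  2  3  2  3  2  3  4  2  4  3
max dp = 4, so deletions = 12 − 4 = 8.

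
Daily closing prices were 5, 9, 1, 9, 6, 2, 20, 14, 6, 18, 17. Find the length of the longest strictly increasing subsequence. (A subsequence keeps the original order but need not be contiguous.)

4

Track the smallest tail for each achievable length (strict):
5 → extends → [5]
9 → extends → [5, 9]
1 → replaces 5 → [1, 9]
9 → already a tail → [1, 9]
6 → replaces 9 → [1, 6]
2 → replaces 6 → [1, 2]
20 → extends → [1, 2, 20]
14 → replaces 20 → [1, 2, 14]
6 → replaces 14 → [1, 2, 6]
18 → extends → [1, 2, 6, 18]
17 → replaces 18 → [1, 2, 6, 17]
Four tails, so the longest strictly increasing subsequence has length 4 (e.g. 5, 9, 14, 18).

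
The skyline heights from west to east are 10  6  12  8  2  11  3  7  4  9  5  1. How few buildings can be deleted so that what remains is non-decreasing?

8

Fewest deletions = n − (longest non-decreasing subsequence).
i:      1  2  3  4  5  6  7  8  9 10 11 12
a[i]:  10  6 12  8  2 11  3  7  4  9  5  1
dp:     1  1  2  2  1  3  2  3  3  4  4  1
max dp = 4, so deletions = 12 − 4 = 8.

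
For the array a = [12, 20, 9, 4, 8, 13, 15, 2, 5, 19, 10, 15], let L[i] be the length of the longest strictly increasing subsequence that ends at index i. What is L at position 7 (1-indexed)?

dp[i] = 1 + max{dp[j] : j<i, a[j]<a[i]} (or 1 if no such j):
i:      1  2  3  4  5  6  7  8  9 10 11 12
a[i]:  12 20  9  4  8 13 15  2  5 19 10 15
dp:     1  2  1  1  2  3  4  1  2  5  3  4
At index 7 the value is 4.

4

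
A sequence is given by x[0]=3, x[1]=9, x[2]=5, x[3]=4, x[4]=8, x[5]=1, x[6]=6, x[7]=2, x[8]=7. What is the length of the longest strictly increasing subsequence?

4

Let dp[i] be the length of the longest such subsequence ending at index i:
i:     0 1 2 3 4 5 6 7 8
x[i]:  3 9 5 4 8 1 6 2 7
dp:    1 2 2 2 3 1 3 2 4
Maximum dp value is 4.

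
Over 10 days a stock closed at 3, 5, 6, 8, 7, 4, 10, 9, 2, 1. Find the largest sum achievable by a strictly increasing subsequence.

32

Let S[i] be the best sum of a strictly increasing subsequence ending at i:
i:      1  2  3  4  5  6  7  8  9 10
a[i]:   3  5  6  8  7  4 10  9  2  1
S:      3  8 14 22 21  7 32 31  2  1
Maximum is 32 (e.g. 3 + 5 + 6 + 8 + 10).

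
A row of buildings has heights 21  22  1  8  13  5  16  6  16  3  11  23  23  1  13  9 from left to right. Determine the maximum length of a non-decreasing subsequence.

Let dp[i] be the length of the longest such subsequence ending at index i:
i:      1  2  3  4  5  6  7  8  9 10 11 12 13 14 15 16
a[i]:  21 22  1  8 13  5 16  6 16  3 11 23 23  1 13  9
dp:     1  2  1  2  3  2  4  3  5  2  4  6  7  2  5  4
Maximum dp value is 7.

7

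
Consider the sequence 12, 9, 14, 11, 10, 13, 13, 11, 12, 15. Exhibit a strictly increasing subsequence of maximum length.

Patience tails give the LIS length; then backtrack through the dp parents:
12 → extends → [12]
9 → replaces 12 → [9]
14 → extends → [9, 14]
11 → replaces 14 → [9, 11]
10 → replaces 11 → [9, 10]
13 → extends → [9, 10, 13]
13 → already a tail → [9, 10, 13]
11 → replaces 13 → [9, 10, 11]
12 → extends → [9, 10, 11, 12]
15 → extends → [9, 10, 11, 12, 15]
Length 5; one witness is 9, 10, 11, 12, 15.

9, 10, 11, 12, 15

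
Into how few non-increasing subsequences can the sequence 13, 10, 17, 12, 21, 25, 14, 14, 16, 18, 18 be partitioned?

Place each on the leftmost legal pile:
13 → new pile 1 (tops now [13])
10 → pile 1 (tops now [10])
17 → new pile 2 (tops now [10, 17])
12 → pile 2 (tops now [10, 12])
21 → new pile 3 (tops now [10, 12, 21])
25 → new pile 4 (tops now [10, 12, 21, 25])
14 → pile 3 (tops now [10, 12, 14, 25])
14 → pile 3 (tops now [10, 12, 14, 25])
16 → pile 4 (tops now [10, 12, 14, 16])
18 → new pile 5 (tops now [10, 12, 14, 16, 18])
18 → pile 5 (tops now [10, 12, 14, 16, 18])
Five piles.

5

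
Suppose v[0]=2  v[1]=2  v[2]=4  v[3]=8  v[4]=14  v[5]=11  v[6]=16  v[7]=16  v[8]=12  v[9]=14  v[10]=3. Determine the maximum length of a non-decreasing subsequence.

7

Let dp[i] be the length of the longest such subsequence ending at index i:
i:      0  1  2  3  4  5  6  7  8  9 10
v[i]:   2  2  4  8 14 11 16 16 12 14  3
dp:     1  2  3  4  5  5  6  7  6  7  3
Maximum dp value is 7.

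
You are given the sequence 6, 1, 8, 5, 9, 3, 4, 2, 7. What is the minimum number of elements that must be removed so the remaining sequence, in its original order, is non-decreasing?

Fewest deletions = n − (longest non-decreasing subsequence).
Patience tails:
6 → extends → [6]
1 → replaces 6 → [1]
8 → extends → [1, 8]
5 → replaces 8 → [1, 5]
9 → extends → [1, 5, 9]
3 → replaces 5 → [1, 3, 9]
4 → replaces 9 → [1, 3, 4]
2 → replaces 3 → [1, 2, 4]
7 → extends → [1, 2, 4, 7]
Longest non-decreasing subsequence has length 4, so deletions = 9 − 4 = 5.

5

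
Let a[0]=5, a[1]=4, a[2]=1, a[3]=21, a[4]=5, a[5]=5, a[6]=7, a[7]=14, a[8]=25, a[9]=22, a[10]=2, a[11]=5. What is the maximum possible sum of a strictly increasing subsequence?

Let S[i] be the best sum of a strictly increasing subsequence ending at i:
i:      0  1  2  3  4  5  6  7  8  9 10 11
a[i]:   5  4  1 21  5  5  7 14 25 22  2  5
S:      5  4  1 26  9  9 16 30 55 52  3  9
Maximum is 55 (e.g. 4 + 5 + 7 + 14 + 25).

55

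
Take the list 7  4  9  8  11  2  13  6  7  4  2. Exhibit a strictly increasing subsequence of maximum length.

7, 9, 11, 13

Patience tails give the LIS length; then backtrack through the dp parents:
7 → extends → [7]
4 → replaces 7 → [4]
9 → extends → [4, 9]
8 → replaces 9 → [4, 8]
11 → extends → [4, 8, 11]
2 → replaces 4 → [2, 8, 11]
13 → extends → [2, 8, 11, 13]
6 → replaces 8 → [2, 6, 11, 13]
7 → replaces 11 → [2, 6, 7, 13]
4 → replaces 6 → [2, 4, 7, 13]
2 → already a tail → [2, 4, 7, 13]
Length 4; one witness is 7, 9, 11, 13.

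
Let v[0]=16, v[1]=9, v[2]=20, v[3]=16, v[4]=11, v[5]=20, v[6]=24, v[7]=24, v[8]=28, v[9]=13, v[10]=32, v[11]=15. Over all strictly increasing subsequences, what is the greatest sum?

129

Let S[i] be the best sum of a strictly increasing subsequence ending at i:
i:       0   1   2   3   4   5   6   7   8   9  10  11
v[i]:   16   9  20  16  11  20  24  24  28  13  32  15
S:      16   9  36  25  20  45  69  69  97  33 129  48
Maximum is 129 (e.g. 9 + 16 + 20 + 24 + 28 + 32).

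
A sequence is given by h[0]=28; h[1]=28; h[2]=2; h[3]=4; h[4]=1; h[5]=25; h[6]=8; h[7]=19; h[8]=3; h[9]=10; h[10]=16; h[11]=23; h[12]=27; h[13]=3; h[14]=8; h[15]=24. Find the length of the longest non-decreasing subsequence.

7

Track the smallest tail for each achievable length (allowing ties):
28 → extends → [28]
28 → extends → [28, 28]
2 → replaces 28 → [2, 28]
4 → replaces 28 → [2, 4]
1 → replaces 2 → [1, 4]
25 → extends → [1, 4, 25]
8 → replaces 25 → [1, 4, 8]
19 → extends → [1, 4, 8, 19]
3 → replaces 4 → [1, 3, 8, 19]
10 → replaces 19 → [1, 3, 8, 10]
16 → extends → [1, 3, 8, 10, 16]
23 → extends → [1, 3, 8, 10, 16, 23]
27 → extends → [1, 3, 8, 10, 16, 23, 27]
3 → replaces 8 → [1, 3, 3, 10, 16, 23, 27]
8 → replaces 10 → [1, 3, 3, 8, 16, 23, 27]
24 → replaces 27 → [1, 3, 3, 8, 16, 23, 24]
Seven tails, so the longest non-decreasing subsequence has length 7 (e.g. 2, 4, 8, 10, 16, 23, 27).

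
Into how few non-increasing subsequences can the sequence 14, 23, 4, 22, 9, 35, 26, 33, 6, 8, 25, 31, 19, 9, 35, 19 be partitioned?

The minimum number of non-increasing subsequences covering a sequence equals the length of its longest strictly increasing subsequence.
LIS length is 6 (e.g. 4, 6, 8, 25, 31, 35), so 6 piles are needed.

6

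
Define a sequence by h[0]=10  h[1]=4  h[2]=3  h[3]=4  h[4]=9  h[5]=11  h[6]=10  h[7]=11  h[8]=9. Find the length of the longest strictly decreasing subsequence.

3

Let dp[i] be the longest strictly decreasing subsequence ending at i:
i:      0  1  2  3  4  5  6  7  8
h[i]:  10  4  3  4  9 11 10 11  9
dp:     1  2  3  2  2  1  2  1  3
Maximum is 3.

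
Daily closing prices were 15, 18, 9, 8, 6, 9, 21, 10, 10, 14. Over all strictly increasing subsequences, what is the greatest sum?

Let S[i] be the best sum of a strictly increasing subsequence ending at i:
i:      1  2  3  4  5  6  7  8  9 10
a[i]:  15 18  9  8  6  9 21 10 10 14
S:     15 33  9  8  6 17 54 27 27 41
Maximum is 54 (e.g. 15 + 18 + 21).

54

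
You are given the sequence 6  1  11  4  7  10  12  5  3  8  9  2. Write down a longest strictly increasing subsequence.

1, 4, 7, 10, 12

Patience tails give the LIS length; then backtrack through the dp parents:
6 → extends → [6]
1 → replaces 6 → [1]
11 → extends → [1, 11]
4 → replaces 11 → [1, 4]
7 → extends → [1, 4, 7]
10 → extends → [1, 4, 7, 10]
12 → extends → [1, 4, 7, 10, 12]
5 → replaces 7 → [1, 4, 5, 10, 12]
3 → replaces 4 → [1, 3, 5, 10, 12]
8 → replaces 10 → [1, 3, 5, 8, 12]
9 → replaces 12 → [1, 3, 5, 8, 9]
2 → replaces 3 → [1, 2, 5, 8, 9]
Length 5; one witness is 1, 4, 7, 10, 12.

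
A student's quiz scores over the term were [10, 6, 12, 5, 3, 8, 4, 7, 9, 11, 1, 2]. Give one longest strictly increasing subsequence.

Patience tails give the LIS length; then backtrack through the dp parents:
10 → extends → [10]
6 → replaces 10 → [6]
12 → extends → [6, 12]
5 → replaces 6 → [5, 12]
3 → replaces 5 → [3, 12]
8 → replaces 12 → [3, 8]
4 → replaces 8 → [3, 4]
7 → extends → [3, 4, 7]
9 → extends → [3, 4, 7, 9]
11 → extends → [3, 4, 7, 9, 11]
1 → replaces 3 → [1, 4, 7, 9, 11]
2 → replaces 4 → [1, 2, 7, 9, 11]
Length 5; one witness is 3, 4, 7, 9, 11.

3, 4, 7, 9, 11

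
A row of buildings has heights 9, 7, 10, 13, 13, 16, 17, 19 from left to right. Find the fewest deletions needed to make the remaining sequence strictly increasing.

2

Fewest deletions = n − (longest strictly increasing subsequence).
Patience tails:
9 → extends → [9]
7 → replaces 9 → [7]
10 → extends → [7, 10]
13 → extends → [7, 10, 13]
13 → already a tail → [7, 10, 13]
16 → extends → [7, 10, 13, 16]
17 → extends → [7, 10, 13, 16, 17]
19 → extends → [7, 10, 13, 16, 17, 19]
Longest strictly increasing subsequence has length 6, so deletions = 8 − 6 = 2.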